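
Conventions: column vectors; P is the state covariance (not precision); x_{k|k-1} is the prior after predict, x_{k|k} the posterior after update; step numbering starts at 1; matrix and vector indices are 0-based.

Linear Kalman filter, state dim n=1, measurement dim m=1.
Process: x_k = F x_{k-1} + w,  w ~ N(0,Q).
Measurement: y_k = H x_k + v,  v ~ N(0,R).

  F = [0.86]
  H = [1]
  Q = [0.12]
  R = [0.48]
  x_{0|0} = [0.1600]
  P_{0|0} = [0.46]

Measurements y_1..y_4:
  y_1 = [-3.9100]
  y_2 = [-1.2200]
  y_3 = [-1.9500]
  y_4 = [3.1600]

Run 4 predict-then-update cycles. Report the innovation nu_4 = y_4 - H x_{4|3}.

step 1: x^-=[0.1376]  P^-=[0.4602]  S=[0.9402]  K=[0.4895]  nu=[-4.0476]  x^+=[-1.8436]  P^+=[0.2349]
step 2: x^-=[-1.5855]  P^-=[0.2938]  S=[0.7738]  K=[0.3797]  nu=[0.3655]  x^+=[-1.4467]  P^+=[0.1822]
step 3: x^-=[-1.2442]  P^-=[0.2548]  S=[0.7348]  K=[0.3467]  nu=[-0.7058]  x^+=[-1.4889]  P^+=[0.1664]
step 4: x^-=[-1.2805]  P^-=[0.2431]  S=[0.7231]  K=[0.3362]  nu=[4.4405]  x^+=[0.2124]  P^+=[0.1614]

innov = [4.4405]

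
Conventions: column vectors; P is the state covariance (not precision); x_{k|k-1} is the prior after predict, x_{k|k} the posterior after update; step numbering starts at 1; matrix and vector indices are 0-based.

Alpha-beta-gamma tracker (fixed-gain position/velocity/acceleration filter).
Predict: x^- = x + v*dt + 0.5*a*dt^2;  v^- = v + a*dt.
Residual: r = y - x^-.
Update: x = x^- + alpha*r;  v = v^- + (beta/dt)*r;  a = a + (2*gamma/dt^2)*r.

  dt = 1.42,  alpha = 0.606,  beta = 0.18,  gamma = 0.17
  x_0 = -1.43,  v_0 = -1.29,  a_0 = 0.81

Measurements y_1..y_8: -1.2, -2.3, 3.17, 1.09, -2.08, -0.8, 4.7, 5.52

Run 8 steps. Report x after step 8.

step 1: x_pred=-2.4452  r=1.2452  x^+=-1.6906  v^+=0.0180  a^+=1.0200
step 2: x_pred=-0.6367  r=-1.6633  x^+=-1.6446  v^+=1.2555  a^+=0.7395
step 3: x_pred=0.8838  r=2.2862  x^+=2.2692  v^+=2.5954  a^+=1.1250
step 4: x_pred=7.0889  r=-5.9989  x^+=3.4536  v^+=3.4325  a^+=0.1135
step 5: x_pred=8.4421  r=-10.5221  x^+=2.0657  v^+=2.2598  a^+=-1.6607
step 6: x_pred=3.6003  r=-4.4003  x^+=0.9337  v^+=-0.6562  a^+=-2.4027
step 7: x_pred=-2.4205  r=7.1205  x^+=1.8945  v^+=-3.1654  a^+=-1.2021
step 8: x_pred=-3.8123  r=9.3323  x^+=1.8431  v^+=-3.6894  a^+=0.3715

x_post = 1.8431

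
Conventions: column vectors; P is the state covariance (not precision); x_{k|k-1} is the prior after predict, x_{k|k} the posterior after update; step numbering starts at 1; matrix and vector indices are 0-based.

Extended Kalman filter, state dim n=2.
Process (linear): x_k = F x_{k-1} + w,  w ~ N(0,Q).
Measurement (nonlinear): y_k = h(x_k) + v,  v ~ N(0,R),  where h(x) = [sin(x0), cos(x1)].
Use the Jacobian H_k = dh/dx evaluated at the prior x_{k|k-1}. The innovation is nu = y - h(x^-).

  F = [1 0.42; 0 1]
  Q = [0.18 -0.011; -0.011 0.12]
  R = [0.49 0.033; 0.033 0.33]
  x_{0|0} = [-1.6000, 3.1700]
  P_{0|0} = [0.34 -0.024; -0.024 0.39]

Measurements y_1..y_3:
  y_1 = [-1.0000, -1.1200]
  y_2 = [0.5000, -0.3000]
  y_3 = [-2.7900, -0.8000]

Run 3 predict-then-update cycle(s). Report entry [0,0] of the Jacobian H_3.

step 1: x^-=[-0.2686, 3.1700]  P^-=[0.5686 0.1288; 0.1288 0.5100]  H_jac=[0.9641 0.0000; 0.0000 0.0284]  S=[1.0186 0.0365; 0.0365 0.3304]  K=[0.5400 -0.0486; 0.1208 0.0305]  nu=[-0.7346, -0.1204]  x^+=[-0.6594, 3.0776]  P^+=[0.2728 0.0624; 0.0624 0.4946]
step 2: x^-=[0.6332, 3.0776]  P^-=[0.5925 0.2592; 0.2592 0.6146]  H_jac=[0.8062 0.0000; 0.0000 -0.0640]  S=[0.8750 0.0196; 0.0196 0.3325]  K=[0.5477 -0.0822; 0.2417 -0.1325]  nu=[-0.0917, 0.6980]  x^+=[0.5256, 2.9629]  P^+=[0.3295 0.1415; 0.1415 0.5588]
step 3: x^-=[1.7700, 2.9629]  P^-=[0.7270 0.3652; 0.3652 0.6788]  H_jac=[-0.1979 0.0000; 0.0000 -0.1777]  S=[0.5185 0.0458; 0.0458 0.3514]  K=[-0.2642 -0.1502; -0.1103 -0.3289]  nu=[-3.7702, 0.1841]  x^+=[2.7383, 3.3183]  P^+=[0.6792 0.3280; 0.3280 0.6312]

H_jac[0,0] = -0.1979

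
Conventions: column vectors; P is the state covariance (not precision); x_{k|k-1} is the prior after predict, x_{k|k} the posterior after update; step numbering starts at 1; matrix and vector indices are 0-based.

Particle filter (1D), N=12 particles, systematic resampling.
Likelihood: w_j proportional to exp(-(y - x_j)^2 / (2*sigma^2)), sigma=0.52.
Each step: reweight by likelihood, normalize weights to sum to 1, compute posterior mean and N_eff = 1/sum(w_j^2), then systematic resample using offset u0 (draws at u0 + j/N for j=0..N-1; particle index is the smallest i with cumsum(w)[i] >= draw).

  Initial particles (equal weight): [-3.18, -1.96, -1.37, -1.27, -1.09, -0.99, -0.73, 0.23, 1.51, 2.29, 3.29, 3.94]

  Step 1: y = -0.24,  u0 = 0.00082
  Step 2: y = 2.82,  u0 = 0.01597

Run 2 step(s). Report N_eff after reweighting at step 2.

step 1: w=[0.0000, 0.0019, 0.0436, 0.0649, 0.1214, 0.1632, 0.2963, 0.3070, 0.0016, 0.0000, 0.0000, 0.0000]  mean=-0.5832  Neff=4.3565  idx=[1, 3, 4, 5, 5, 6, 6, 6, 6, 7, 7, 7]
step 2: w=[0.0000, 0.0000, 0.0000, 0.0000, 0.0000, 0.0000, 0.0000, 0.0000, 0.0000, 0.3333, 0.3333, 0.3333]  mean=0.2300  Neff=3.0002  idx=[9, 9, 9, 9, 10, 10, 10, 10, 11, 11, 11, 11]

N_eff = 3.0002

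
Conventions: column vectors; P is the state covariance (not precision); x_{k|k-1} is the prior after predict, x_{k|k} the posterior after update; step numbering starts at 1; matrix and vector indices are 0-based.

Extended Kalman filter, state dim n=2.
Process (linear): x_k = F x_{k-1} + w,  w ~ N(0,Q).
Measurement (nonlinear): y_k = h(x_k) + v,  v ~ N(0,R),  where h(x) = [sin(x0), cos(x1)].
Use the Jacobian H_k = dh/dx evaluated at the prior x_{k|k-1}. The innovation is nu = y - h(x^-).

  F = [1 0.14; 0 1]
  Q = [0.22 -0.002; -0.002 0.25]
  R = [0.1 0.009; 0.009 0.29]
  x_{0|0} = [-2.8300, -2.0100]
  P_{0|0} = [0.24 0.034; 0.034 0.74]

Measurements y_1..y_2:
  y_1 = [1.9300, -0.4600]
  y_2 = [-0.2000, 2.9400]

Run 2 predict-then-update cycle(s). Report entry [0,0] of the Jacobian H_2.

step 1: x^-=[-3.1114, -2.0100]  P^-=[0.4840 0.1356; 0.1356 0.9900]  H_jac=[-0.9995 0.0000; 0.0000 0.9051]  S=[0.5836 -0.1137; -0.1137 1.1010]  K=[-0.8239 0.0264; -0.0752 0.8061]  nu=[1.9602, -0.0348]  x^+=[-4.7273, -2.1855]  P^+=[0.0822 0.0003; 0.0003 0.2575]
step 2: x^-=[-5.0332, -2.1855]  P^-=[0.3073 0.0343; 0.0343 0.5075]  H_jac=[0.3154 0.0000; 0.0000 0.8169]  S=[0.1306 0.0178; 0.0178 0.6287]  K=[0.7391 0.0236; -0.0072 0.6597]  nu=[-1.1490, 3.5167]  x^+=[-5.7993, 0.1427]  P^+=[0.2350 0.0165; 0.0165 0.2341]

H_jac[0,0] = 0.3154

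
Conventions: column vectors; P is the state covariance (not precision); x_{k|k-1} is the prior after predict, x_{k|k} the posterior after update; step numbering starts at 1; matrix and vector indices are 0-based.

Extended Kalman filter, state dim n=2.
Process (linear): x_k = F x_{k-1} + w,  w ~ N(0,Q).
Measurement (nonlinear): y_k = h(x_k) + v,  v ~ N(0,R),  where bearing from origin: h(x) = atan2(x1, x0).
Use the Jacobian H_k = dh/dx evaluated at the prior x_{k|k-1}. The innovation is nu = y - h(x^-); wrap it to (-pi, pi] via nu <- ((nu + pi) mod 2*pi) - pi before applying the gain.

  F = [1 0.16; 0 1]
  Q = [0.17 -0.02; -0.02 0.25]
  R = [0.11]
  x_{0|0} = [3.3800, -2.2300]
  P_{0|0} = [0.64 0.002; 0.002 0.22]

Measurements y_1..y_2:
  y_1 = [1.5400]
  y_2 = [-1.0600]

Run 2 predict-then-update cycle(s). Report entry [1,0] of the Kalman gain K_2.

step 1: x^-=[3.0232, -2.2300]  P^-=[0.8163 0.0172; 0.0172 0.4700]  H_jac=[0.1580 0.2142]  S=[0.1531]  K=[0.8665; 0.6753]  nu=[2.1755]  x^+=[4.9082, -0.7608]  P^+=[0.7013 -0.0724; -0.0724 0.4002]
step 2: x^-=[4.7865, -0.7608]  P^-=[0.8584 -0.0284; -0.0284 0.6502]  H_jac=[0.0324 0.2038]  S=[0.1375]  K=[0.1601; 0.9567]  nu=[-0.9024]  x^+=[4.6420, -1.6241]  P^+=[0.8549 -0.0494; -0.0494 0.5243]

K[1,0] = 0.9567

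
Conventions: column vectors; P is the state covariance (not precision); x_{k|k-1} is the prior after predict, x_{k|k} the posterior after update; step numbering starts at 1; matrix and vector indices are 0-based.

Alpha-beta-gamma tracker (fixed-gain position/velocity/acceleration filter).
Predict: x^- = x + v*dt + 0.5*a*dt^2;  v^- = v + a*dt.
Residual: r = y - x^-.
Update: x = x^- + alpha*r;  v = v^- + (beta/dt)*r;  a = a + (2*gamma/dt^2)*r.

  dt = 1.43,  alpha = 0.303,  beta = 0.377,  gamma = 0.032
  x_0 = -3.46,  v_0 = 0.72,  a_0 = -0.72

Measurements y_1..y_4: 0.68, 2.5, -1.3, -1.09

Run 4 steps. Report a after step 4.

step 1: x_pred=-3.1666  r=3.8466  x^+=-2.0011  v^+=0.7045  a^+=-0.5996
step 2: x_pred=-1.6067  r=4.1067  x^+=-0.3624  v^+=0.9297  a^+=-0.4711
step 3: x_pred=0.4855  r=-1.7855  x^+=-0.0555  v^+=-0.2146  a^+=-0.5270
step 4: x_pred=-0.9013  r=-0.1887  x^+=-0.9584  v^+=-1.0180  a^+=-0.5329

a_post = -0.5329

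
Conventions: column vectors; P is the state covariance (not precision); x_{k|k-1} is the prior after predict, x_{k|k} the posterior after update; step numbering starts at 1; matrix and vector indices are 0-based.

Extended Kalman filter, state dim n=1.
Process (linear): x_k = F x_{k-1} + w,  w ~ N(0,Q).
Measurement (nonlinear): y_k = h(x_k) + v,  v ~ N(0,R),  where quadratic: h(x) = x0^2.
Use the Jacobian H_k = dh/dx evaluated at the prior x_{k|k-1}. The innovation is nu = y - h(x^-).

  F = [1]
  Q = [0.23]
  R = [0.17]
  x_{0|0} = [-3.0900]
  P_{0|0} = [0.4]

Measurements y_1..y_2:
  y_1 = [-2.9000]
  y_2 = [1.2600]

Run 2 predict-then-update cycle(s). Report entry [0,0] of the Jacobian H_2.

H_jac[0,0] = -2.1798

step 1: x^-=[-3.0900]  P^-=[0.6300]  H_jac=[-6.1800]  S=[24.2312]  K=[-0.1607]  nu=[-12.4481]  x^+=[-1.0899]  P^+=[0.0044]
step 2: x^-=[-1.0899]  P^-=[0.2344]  H_jac=[-2.1798]  S=[1.2838]  K=[-0.3980]  nu=[0.0722]  x^+=[-1.1186]  P^+=[0.0310]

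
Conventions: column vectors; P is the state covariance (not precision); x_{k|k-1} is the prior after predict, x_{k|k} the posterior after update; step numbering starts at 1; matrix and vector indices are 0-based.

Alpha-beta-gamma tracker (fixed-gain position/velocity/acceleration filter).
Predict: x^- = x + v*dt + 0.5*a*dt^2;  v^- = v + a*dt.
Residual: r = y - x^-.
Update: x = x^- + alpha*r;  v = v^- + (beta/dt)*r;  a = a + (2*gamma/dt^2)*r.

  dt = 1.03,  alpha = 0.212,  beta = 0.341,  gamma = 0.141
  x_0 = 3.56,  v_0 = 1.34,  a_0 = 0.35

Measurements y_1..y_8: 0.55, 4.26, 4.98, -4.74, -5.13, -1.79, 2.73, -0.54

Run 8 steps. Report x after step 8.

step 1: x_pred=5.1259  r=-4.5759  x^+=4.1558  v^+=0.1856  a^+=-0.8663
step 2: x_pred=3.8874  r=0.3726  x^+=3.9664  v^+=-0.5834  a^+=-0.7673
step 3: x_pred=2.9585  r=2.0215  x^+=3.3871  v^+=-0.7044  a^+=-0.2299
step 4: x_pred=2.5396  r=-7.2796  x^+=0.9963  v^+=-3.3513  a^+=-2.1649
step 5: x_pred=-3.6039  r=-1.5261  x^+=-3.9274  v^+=-6.0864  a^+=-2.5706
step 6: x_pred=-11.5600  r=9.7700  x^+=-9.4887  v^+=-5.4996  a^+=0.0264
step 7: x_pred=-15.1393  r=17.8693  x^+=-11.3510  v^+=0.4436  a^+=4.7763
step 8: x_pred=-8.3606  r=7.8206  x^+=-6.7026  v^+=7.9523  a^+=6.8551

x_post = -6.7026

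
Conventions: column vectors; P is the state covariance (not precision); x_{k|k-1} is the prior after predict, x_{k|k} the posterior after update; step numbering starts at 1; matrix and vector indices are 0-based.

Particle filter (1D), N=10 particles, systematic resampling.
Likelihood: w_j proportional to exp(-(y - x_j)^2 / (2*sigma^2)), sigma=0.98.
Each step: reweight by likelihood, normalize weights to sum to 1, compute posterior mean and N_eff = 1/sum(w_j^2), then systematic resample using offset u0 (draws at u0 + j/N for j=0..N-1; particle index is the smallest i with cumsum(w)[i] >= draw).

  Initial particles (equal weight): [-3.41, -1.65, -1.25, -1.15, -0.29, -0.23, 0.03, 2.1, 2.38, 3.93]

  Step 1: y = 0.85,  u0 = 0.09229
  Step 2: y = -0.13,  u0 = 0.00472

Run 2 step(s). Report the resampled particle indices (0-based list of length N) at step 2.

step 1: w=[0.0000, 0.0140, 0.0364, 0.0450, 0.1837, 0.1968, 0.2546, 0.1602, 0.1068, 0.0026]  mean=0.3894  Neff=5.6213  idx=[3, 4, 5, 5, 6, 6, 6, 7, 8, 8]
step 2: w=[0.0872, 0.1480, 0.1492, 0.1492, 0.1480, 0.1480, 0.1480, 0.0113, 0.0056, 0.0056]  mean=-0.1480  Neff=7.1488  idx=[0, 1, 1, 2, 3, 3, 4, 5, 5, 6]

resampled_idx = [0, 1, 1, 2, 3, 3, 4, 5, 5, 6]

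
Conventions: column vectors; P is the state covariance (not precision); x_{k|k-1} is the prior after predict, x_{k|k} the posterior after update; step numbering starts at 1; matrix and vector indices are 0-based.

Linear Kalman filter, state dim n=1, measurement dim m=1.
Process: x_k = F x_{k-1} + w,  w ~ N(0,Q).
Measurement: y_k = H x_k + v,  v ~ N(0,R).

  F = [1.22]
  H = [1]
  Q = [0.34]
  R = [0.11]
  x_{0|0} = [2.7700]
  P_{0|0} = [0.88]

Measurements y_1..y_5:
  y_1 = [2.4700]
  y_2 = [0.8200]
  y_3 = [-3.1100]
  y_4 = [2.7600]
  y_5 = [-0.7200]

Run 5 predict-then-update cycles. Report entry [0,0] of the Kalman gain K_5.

K[0,0] = 0.8113

step 1: x^-=[3.3794]  P^-=[1.6498]  S=[1.7598]  K=[0.9375]  nu=[-0.9094]  x^+=[2.5268]  P^+=[0.1031]
step 2: x^-=[3.0827]  P^-=[0.4935]  S=[0.6035]  K=[0.8177]  nu=[-2.2627]  x^+=[1.2324]  P^+=[0.0899]
step 3: x^-=[1.5036]  P^-=[0.4739]  S=[0.5839]  K=[0.8116]  nu=[-4.6136]  x^+=[-2.2408]  P^+=[0.0893]
step 4: x^-=[-2.7338]  P^-=[0.4729]  S=[0.5829]  K=[0.8113]  nu=[5.4938]  x^+=[1.7232]  P^+=[0.0892]
step 5: x^-=[2.1023]  P^-=[0.4728]  S=[0.5828]  K=[0.8113]  nu=[-2.8223]  x^+=[-0.1873]  P^+=[0.0892]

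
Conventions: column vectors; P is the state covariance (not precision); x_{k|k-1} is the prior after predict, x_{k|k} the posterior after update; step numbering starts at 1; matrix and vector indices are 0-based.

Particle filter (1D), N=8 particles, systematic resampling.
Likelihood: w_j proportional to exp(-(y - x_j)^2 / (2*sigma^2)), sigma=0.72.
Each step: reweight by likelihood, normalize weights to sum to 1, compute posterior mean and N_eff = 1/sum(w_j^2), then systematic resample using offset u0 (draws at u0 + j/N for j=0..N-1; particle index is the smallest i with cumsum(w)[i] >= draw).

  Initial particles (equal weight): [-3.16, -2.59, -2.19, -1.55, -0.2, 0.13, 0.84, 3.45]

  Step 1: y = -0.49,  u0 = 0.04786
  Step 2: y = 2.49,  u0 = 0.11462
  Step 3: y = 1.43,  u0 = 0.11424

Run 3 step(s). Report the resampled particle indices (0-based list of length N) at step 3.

step 1: w=[0.0005, 0.0064, 0.0279, 0.1532, 0.4174, 0.3125, 0.0822, 0.0000]  mean=-0.2904  Neff=3.3015  idx=[3, 3, 4, 4, 4, 5, 5, 6]
step 2: w=[0.0000, 0.0000, 0.0110, 0.0110, 0.0110, 0.0550, 0.0550, 0.8569]  mean=0.7275  Neff=1.3500  idx=[6, 7, 7, 7, 7, 7, 7, 7]
step 3: w=[0.0377, 0.1375, 0.1375, 0.1375, 0.1375, 0.1375, 0.1375, 0.1375]  mean=0.8132  Neff=7.4787  idx=[1, 2, 3, 4, 5, 6, 7, 7]

resampled_idx = [1, 2, 3, 4, 5, 6, 7, 7]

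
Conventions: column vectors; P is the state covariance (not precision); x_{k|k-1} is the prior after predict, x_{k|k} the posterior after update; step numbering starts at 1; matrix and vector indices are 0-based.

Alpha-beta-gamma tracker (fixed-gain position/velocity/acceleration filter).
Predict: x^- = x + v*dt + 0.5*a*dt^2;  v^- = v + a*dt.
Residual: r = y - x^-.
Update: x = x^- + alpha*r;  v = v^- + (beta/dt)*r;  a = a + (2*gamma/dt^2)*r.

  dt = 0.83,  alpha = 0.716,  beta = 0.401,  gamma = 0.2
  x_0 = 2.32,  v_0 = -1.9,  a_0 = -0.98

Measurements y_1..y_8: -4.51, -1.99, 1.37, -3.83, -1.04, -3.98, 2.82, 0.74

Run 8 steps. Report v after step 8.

step 1: x_pred=0.4054  r=-4.9154  x^+=-3.1140  v^+=-5.0882  a^+=-3.8341
step 2: x_pred=-8.6579  r=6.6679  x^+=-3.8837  v^+=-5.0490  a^+=0.0375
step 3: x_pred=-8.0614  r=9.4314  x^+=-1.3085  v^+=-0.4612  a^+=5.5138
step 4: x_pred=0.2079  r=-4.0379  x^+=-2.6832  v^+=2.1644  a^+=3.1692
step 5: x_pred=0.2048  r=-1.2448  x^+=-0.6865  v^+=4.1934  a^+=2.4465
step 6: x_pred=3.6367  r=-7.6167  x^+=-1.8168  v^+=2.5441  a^+=-1.9761
step 7: x_pred=-0.3859  r=3.2059  x^+=1.9095  v^+=2.4528  a^+=-0.1146
step 8: x_pred=3.9059  r=-3.1659  x^+=1.6391  v^+=0.8281  a^+=-1.9528

v_post = 0.8281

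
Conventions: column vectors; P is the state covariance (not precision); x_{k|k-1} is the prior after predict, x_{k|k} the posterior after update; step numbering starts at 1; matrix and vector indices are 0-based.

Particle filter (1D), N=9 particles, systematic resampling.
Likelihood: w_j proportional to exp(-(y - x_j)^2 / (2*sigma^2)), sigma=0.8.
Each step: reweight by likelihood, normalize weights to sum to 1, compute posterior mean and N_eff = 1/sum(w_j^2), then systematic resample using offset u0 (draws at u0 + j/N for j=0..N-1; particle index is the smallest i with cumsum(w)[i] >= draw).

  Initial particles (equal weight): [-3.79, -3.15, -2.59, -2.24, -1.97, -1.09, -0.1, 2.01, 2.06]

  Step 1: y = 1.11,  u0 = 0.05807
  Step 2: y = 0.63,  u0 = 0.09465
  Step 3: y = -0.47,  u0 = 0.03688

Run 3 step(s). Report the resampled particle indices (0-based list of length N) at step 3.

resampled_idx = [0, 0, 1, 1, 1, 2, 2, 3, 3]

step 1: w=[0.0000, 0.0000, 0.0000, 0.0001, 0.0004, 0.0167, 0.2330, 0.3884, 0.3613]  mean=1.4824  Neff=2.9762  idx=[6, 6, 7, 7, 7, 7, 8, 8, 8]
step 2: w=[0.2331, 0.2331, 0.0798, 0.0798, 0.0798, 0.0798, 0.0715, 0.0715, 0.0715]  mean=1.0372  Neff=6.6902  idx=[0, 0, 1, 1, 2, 4, 5, 7, 8]
step 3: w=[0.2474, 0.2474, 0.2474, 0.2474, 0.0023, 0.0023, 0.0023, 0.0019, 0.0019]  mean=-0.0777  Neff=4.0847  idx=[0, 0, 1, 1, 1, 2, 2, 3, 3]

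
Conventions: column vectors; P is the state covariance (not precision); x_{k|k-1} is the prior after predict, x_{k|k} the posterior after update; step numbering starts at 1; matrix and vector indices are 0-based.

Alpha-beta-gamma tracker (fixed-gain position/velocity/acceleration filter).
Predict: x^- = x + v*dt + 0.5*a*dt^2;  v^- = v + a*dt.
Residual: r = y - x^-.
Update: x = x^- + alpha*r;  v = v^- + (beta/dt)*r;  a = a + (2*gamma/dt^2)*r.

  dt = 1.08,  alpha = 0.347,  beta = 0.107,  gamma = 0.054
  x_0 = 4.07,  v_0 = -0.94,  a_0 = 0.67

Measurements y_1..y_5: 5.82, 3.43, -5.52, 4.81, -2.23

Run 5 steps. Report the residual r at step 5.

step 1: x_pred=3.4455  r=2.3745  x^+=4.2695  v^+=0.0188  a^+=0.8899
step 2: x_pred=4.8088  r=-1.3788  x^+=4.3304  v^+=0.8433  a^+=0.7622
step 3: x_pred=5.6856  r=-11.2056  x^+=1.7973  v^+=0.5563  a^+=-0.2754
step 4: x_pred=2.2374  r=2.5726  x^+=3.1301  v^+=0.5137  a^+=-0.0372
step 5: x_pred=3.6633  r=-5.8933  x^+=1.6183  v^+=-0.1103  a^+=-0.5828

resid = -5.8933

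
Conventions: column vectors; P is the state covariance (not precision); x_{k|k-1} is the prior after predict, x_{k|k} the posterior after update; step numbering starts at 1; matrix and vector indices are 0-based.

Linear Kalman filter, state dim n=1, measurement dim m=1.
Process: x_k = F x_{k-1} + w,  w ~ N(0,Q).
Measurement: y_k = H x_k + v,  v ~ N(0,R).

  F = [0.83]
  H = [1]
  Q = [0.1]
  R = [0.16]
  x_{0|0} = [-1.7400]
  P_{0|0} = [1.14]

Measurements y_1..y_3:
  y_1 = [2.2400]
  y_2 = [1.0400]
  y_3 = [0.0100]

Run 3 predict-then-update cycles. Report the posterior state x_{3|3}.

x_post = [0.5021]

step 1: x^-=[-1.4442]  P^-=[0.8853]  S=[1.0453]  K=[0.8469]  nu=[3.6842]  x^+=[1.6761]  P^+=[0.1355]
step 2: x^-=[1.3912]  P^-=[0.1934]  S=[0.3534]  K=[0.5472]  nu=[-0.3512]  x^+=[1.1990]  P^+=[0.0876]
step 3: x^-=[0.9952]  P^-=[0.1603]  S=[0.3203]  K=[0.5005]  nu=[-0.9852]  x^+=[0.5021]  P^+=[0.0801]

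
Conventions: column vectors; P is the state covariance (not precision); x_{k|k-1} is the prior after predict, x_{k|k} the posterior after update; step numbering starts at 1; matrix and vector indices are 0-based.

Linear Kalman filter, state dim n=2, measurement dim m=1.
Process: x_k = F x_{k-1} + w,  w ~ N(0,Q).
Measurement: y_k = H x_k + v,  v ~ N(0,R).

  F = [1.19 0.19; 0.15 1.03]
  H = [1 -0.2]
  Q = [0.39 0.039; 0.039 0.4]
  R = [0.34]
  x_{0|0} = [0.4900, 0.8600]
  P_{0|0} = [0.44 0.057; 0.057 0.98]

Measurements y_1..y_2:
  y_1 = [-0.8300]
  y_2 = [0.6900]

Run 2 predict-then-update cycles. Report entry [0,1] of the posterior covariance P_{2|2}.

P_post[0,1] = 0.4959

step 1: x^-=[0.7465, 0.9593]  P^-=[1.0742 0.3808; 0.3808 1.4672]  S=[1.3206]  K=[0.7558; 0.0662]  nu=[-1.3846]  x^+=[-0.3000, 0.8677]  P^+=[0.3199 0.3148; 0.3148 1.4614]
step 2: x^-=[-0.1921, 0.8487]  P^-=[1.0381 0.7769; 0.7769 2.0549]  S=[1.1496]  K=[0.7679; 0.3183]  nu=[1.0519]  x^+=[0.6156, 1.1835]  P^+=[0.3603 0.4959; 0.4959 1.9384]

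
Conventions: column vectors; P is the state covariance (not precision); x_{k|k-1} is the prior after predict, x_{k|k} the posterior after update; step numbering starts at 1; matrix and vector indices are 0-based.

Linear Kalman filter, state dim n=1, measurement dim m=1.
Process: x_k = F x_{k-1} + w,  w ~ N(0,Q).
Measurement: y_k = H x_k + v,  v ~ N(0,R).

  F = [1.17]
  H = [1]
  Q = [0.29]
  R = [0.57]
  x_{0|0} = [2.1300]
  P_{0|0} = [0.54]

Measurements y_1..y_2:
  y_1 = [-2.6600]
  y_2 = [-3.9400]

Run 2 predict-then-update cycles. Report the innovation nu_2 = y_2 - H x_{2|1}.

innov = [-2.9763]

step 1: x^-=[2.4921]  P^-=[1.0292]  S=[1.5992]  K=[0.6436]  nu=[-5.1521]  x^+=[-0.8237]  P^+=[0.3668]
step 2: x^-=[-0.9637]  P^-=[0.7922]  S=[1.3622]  K=[0.5815]  nu=[-2.9763]  x^+=[-2.6945]  P^+=[0.3315]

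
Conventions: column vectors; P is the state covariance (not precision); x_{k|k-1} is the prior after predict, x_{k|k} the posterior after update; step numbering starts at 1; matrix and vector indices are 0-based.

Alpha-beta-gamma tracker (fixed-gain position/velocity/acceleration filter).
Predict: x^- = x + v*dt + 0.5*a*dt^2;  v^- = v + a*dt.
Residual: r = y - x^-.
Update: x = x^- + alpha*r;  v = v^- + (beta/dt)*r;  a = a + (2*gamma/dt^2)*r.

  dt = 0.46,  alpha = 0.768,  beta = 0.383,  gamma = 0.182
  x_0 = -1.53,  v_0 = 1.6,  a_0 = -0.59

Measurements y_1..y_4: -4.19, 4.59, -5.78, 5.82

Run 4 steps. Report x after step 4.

step 1: x_pred=-0.8564  r=-3.3336  x^+=-3.4166  v^+=-1.4470  a^+=-6.3245
step 2: x_pred=-4.7513  r=9.3413  x^+=2.4228  v^+=3.4214  a^+=9.7447
step 3: x_pred=5.0277  r=-10.8077  x^+=-3.2726  v^+=-1.0945  a^+=-8.8469
step 4: x_pred=-4.7121  r=10.5321  x^+=3.3766  v^+=3.6050  a^+=9.2707

x_post = 3.3766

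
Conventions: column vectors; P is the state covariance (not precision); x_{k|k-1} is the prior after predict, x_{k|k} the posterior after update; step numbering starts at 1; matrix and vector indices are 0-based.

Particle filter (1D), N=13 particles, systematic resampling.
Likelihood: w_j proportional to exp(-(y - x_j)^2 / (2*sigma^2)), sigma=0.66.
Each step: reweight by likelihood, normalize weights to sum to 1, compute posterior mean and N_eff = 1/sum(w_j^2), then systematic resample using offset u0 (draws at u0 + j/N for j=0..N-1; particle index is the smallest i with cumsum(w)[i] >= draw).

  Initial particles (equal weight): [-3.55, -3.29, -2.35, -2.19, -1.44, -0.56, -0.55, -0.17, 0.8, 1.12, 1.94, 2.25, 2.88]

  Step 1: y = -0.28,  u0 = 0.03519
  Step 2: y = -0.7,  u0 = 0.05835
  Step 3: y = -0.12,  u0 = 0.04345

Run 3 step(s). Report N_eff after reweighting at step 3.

N_eff = 12.8647

step 1: w=[0.0000, 0.0000, 0.0021, 0.0044, 0.0623, 0.2666, 0.2683, 0.2877, 0.0765, 0.0308, 0.0010, 0.0002, 0.0000]  mean=-0.3522  Neff=4.2267  idx=[4, 5, 5, 5, 6, 6, 6, 6, 7, 7, 7, 7, 8]
step 2: w=[0.0516, 0.0946, 0.0946, 0.0946, 0.0943, 0.0943, 0.0943, 0.0943, 0.0701, 0.0701, 0.0701, 0.0701, 0.0073]  mean=-0.4824  Neff=11.8012  idx=[1, 1, 2, 3, 4, 5, 5, 6, 7, 8, 9, 10, 11]
step 3: w=[0.0713, 0.0713, 0.0713, 0.0713, 0.0720, 0.0720, 0.0720, 0.0720, 0.0720, 0.0887, 0.0887, 0.0887, 0.0887]  mean=-0.4180  Neff=12.8647  idx=[0, 1, 2, 3, 4, 5, 7, 8, 9, 10, 10, 11, 12]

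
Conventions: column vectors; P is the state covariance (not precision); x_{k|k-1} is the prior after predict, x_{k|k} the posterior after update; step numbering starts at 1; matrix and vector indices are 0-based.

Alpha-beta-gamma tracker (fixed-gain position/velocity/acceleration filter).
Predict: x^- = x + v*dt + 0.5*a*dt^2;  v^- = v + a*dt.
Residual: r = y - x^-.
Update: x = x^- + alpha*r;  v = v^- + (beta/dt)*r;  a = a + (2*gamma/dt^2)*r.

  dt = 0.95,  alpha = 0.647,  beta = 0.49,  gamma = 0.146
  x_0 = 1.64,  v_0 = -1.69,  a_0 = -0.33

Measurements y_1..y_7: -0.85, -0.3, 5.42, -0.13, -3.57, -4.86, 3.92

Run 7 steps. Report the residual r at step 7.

step 1: x_pred=-0.1144  r=-0.7356  x^+=-0.5903  v^+=-2.3829  a^+=-0.5680
step 2: x_pred=-3.1104  r=2.8104  x^+=-1.2921  v^+=-1.4729  a^+=0.3413
step 3: x_pred=-2.5373  r=7.9573  x^+=2.6111  v^+=2.9556  a^+=2.9159
step 4: x_pred=6.7347  r=-6.8647  x^+=2.2932  v^+=2.1850  a^+=0.6948
step 5: x_pred=4.6825  r=-8.2525  x^+=-0.6569  v^+=-1.4115  a^+=-1.9752
step 6: x_pred=-2.8891  r=-1.9709  x^+=-4.1643  v^+=-4.3045  a^+=-2.6129
step 7: x_pred=-9.4327  r=13.3527  x^+=-0.7935  v^+=0.1004  a^+=1.7073

resid = 13.3527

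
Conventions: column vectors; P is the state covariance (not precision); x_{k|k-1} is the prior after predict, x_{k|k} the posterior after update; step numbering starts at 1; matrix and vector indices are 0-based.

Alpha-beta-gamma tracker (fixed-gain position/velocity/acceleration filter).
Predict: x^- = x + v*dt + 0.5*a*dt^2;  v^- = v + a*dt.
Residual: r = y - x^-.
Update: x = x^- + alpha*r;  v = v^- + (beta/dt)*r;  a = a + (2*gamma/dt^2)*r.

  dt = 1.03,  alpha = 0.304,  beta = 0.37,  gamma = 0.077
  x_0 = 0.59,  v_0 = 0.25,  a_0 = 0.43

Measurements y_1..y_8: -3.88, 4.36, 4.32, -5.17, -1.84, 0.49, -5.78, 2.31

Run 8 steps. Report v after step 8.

v_post = -0.6057

step 1: x_pred=1.0756  r=-4.9556  x^+=-0.4309  v^+=-1.0873  a^+=-0.2894
step 2: x_pred=-1.7043  r=6.0643  x^+=0.1393  v^+=0.7931  a^+=0.5909
step 3: x_pred=1.2697  r=3.0503  x^+=2.1970  v^+=2.4976  a^+=1.0337
step 4: x_pred=5.3178  r=-10.4878  x^+=2.1295  v^+=-0.2052  a^+=-0.4887
step 5: x_pred=1.6590  r=-3.4990  x^+=0.5953  v^+=-1.9654  a^+=-0.9966
step 6: x_pred=-1.9577  r=2.4477  x^+=-1.2136  v^+=-2.1126  a^+=-0.6413
step 7: x_pred=-3.7298  r=-2.0502  x^+=-4.3530  v^+=-3.5096  a^+=-0.9389
step 8: x_pred=-8.4660  r=10.7760  x^+=-5.1901  v^+=-0.6057  a^+=0.6254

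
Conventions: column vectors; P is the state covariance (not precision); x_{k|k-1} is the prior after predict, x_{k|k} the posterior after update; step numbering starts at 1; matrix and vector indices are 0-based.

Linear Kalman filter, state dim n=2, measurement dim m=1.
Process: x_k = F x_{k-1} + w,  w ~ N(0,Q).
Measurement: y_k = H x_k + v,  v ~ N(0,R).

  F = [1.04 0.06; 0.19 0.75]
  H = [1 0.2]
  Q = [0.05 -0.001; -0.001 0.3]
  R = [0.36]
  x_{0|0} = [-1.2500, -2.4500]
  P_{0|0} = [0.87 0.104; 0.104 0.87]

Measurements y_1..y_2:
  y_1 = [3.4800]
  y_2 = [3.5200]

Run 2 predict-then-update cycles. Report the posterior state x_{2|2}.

x_post = [2.8885, 0.4025]

step 1: x^-=[-1.4470, -2.0750]  P^-=[1.0071 0.2924; 0.2924 0.8504]  S=[1.5181]  K=[0.7019; 0.3046]  nu=[5.3420]  x^+=[2.3027, -0.4477]  P^+=[0.2591 -0.0322; -0.0322 0.7095]
step 2: x^-=[2.3680, 0.1018]  P^-=[0.3288 0.0566; 0.0566 0.6993]  S=[0.7394]  K=[0.4600; 0.2657]  nu=[1.1317]  x^+=[2.8885, 0.4025]  P^+=[0.1724 -0.0338; -0.0338 0.6471]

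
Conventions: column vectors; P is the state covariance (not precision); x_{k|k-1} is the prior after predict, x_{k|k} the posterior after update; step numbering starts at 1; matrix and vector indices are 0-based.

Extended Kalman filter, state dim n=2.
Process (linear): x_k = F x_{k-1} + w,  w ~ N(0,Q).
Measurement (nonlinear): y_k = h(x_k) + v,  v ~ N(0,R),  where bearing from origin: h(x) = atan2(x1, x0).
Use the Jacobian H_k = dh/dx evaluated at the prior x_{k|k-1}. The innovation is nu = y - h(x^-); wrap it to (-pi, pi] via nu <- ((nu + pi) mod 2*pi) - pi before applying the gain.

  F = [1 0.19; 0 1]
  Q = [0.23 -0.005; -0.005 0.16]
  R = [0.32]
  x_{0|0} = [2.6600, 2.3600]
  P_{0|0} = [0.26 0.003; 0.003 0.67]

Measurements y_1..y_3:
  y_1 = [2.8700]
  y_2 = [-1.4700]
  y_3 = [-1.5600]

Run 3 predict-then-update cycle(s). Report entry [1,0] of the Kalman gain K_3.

step 1: x^-=[3.1084, 2.3600]  P^-=[0.5153 0.1253; 0.1253 0.8300]  H_jac=[-0.1549 0.2041]  S=[0.3590]  K=[-0.1512; 0.4177]  nu=[2.2206]  x^+=[2.7727, 3.2876]  P^+=[0.5071 0.1480; 0.1480 0.7674]
step 2: x^-=[3.3973, 3.2876]  P^-=[0.8211 0.2888; 0.2888 0.9274]  H_jac=[-0.1471 0.1520]  S=[0.3463]  K=[-0.2220; 0.2844]  nu=[-2.2390]  x^+=[3.8944, 2.6508]  P^+=[0.8040 0.3106; 0.3106 0.8993]
step 3: x^-=[4.3981, 2.6508]  P^-=[1.1845 0.4765; 0.4765 1.0593]  H_jac=[-0.1005 0.1668]  S=[0.3455]  K=[-0.1146; 0.3728]  nu=[-2.1024]  x^+=[4.6390, 1.8671]  P^+=[1.1800 0.4913; 0.4913 1.0113]

K[1,0] = 0.3728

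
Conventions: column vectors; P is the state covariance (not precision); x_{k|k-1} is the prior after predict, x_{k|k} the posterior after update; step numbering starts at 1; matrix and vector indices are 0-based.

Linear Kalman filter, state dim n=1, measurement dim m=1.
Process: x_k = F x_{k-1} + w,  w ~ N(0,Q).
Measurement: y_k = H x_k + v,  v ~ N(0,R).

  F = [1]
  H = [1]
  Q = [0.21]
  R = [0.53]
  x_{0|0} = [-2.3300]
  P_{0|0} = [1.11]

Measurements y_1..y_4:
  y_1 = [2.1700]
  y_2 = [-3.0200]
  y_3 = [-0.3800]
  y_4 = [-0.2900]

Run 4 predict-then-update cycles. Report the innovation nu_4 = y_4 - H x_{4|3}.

step 1: x^-=[-2.3300]  P^-=[1.3200]  S=[1.8500]  K=[0.7135]  nu=[4.5000]  x^+=[0.8808]  P^+=[0.3782]
step 2: x^-=[0.8808]  P^-=[0.5882]  S=[1.1182]  K=[0.5260]  nu=[-3.9008]  x^+=[-1.1710]  P^+=[0.2788]
step 3: x^-=[-1.1710]  P^-=[0.4888]  S=[1.0188]  K=[0.4798]  nu=[0.7910]  x^+=[-0.7915]  P^+=[0.2543]
step 4: x^-=[-0.7915]  P^-=[0.4643]  S=[0.9943]  K=[0.4670]  nu=[0.5015]  x^+=[-0.5573]  P^+=[0.2475]

innov = [0.5015]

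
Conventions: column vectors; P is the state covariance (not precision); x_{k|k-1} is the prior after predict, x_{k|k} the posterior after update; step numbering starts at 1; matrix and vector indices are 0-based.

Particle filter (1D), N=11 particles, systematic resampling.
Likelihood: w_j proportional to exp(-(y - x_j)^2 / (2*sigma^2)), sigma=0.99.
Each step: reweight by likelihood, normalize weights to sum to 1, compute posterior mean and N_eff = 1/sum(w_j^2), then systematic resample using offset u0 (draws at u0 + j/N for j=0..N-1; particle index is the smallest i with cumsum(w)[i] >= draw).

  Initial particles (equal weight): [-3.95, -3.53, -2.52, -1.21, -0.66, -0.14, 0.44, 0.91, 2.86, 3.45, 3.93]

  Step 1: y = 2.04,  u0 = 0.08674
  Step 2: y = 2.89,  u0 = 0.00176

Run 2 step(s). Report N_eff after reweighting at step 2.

step 1: w=[0.0000, 0.0000, 0.0000, 0.0021, 0.0113, 0.0413, 0.1264, 0.2432, 0.3310, 0.1692, 0.0754]  mean=2.0880  Neff=4.5276  idx=[6, 6, 7, 7, 8, 8, 8, 8, 9, 9, 10]
step 2: w=[0.0070, 0.0070, 0.0204, 0.0204, 0.1505, 0.1505, 0.1505, 0.1505, 0.1283, 0.1283, 0.0867]  mean=2.9906  Neff=7.5798  idx=[0, 4, 4, 5, 6, 6, 7, 7, 8, 9, 9]

N_eff = 7.5798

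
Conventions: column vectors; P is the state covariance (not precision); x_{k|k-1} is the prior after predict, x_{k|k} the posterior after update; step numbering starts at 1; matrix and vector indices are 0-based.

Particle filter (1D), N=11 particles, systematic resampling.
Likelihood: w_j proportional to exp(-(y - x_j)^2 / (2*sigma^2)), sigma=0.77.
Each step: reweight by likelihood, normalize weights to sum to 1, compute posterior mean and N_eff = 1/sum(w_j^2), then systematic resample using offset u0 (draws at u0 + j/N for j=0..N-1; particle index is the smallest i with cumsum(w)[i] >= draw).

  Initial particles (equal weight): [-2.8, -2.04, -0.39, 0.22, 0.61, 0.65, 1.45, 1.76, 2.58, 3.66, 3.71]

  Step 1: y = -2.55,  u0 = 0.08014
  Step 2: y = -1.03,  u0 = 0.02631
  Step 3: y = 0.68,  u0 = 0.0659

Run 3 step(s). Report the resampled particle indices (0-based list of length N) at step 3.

resampled_idx = [8, 8, 8, 8, 9, 9, 9, 10, 10, 10, 10]

step 1: w=[0.5350, 0.4529, 0.0110, 0.0009, 0.0001, 0.0001, 0.0000, 0.0000, 0.0000, 0.0000, 0.0000]  mean=-2.4258  Neff=2.0348  idx=[0, 0, 0, 0, 0, 0, 1, 1, 1, 1, 2]
step 2: w=[0.0252, 0.0252, 0.0252, 0.0252, 0.0252, 0.0252, 0.1496, 0.1496, 0.1496, 0.1496, 0.2504]  mean=-1.7417  Neff=6.4084  idx=[1, 4, 6, 6, 7, 8, 8, 9, 10, 10, 10]
step 3: w=[0.0000, 0.0000, 0.0017, 0.0017, 0.0017, 0.0017, 0.0017, 0.0017, 0.3299, 0.3299, 0.3299]  mean=-0.4069  Neff=3.0620  idx=[8, 8, 8, 8, 9, 9, 9, 10, 10, 10, 10]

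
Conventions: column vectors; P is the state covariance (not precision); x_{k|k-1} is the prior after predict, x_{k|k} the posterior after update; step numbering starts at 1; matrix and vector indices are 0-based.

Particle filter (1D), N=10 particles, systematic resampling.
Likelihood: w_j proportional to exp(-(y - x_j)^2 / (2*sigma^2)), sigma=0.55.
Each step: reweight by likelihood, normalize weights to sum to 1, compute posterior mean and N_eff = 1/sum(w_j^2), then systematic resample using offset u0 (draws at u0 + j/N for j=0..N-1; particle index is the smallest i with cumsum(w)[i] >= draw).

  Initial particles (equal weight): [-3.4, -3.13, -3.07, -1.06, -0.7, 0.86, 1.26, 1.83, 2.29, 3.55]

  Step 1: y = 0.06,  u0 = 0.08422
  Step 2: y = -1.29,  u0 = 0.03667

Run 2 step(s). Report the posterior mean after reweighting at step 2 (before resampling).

post_mean = -0.8032

step 1: w=[0.0000, 0.0000, 0.0000, 0.1315, 0.4025, 0.3631, 0.0968, 0.0059, 0.0003, 0.0000]  mean=0.0244  Neff=3.1200  idx=[3, 4, 4, 4, 4, 5, 5, 5, 5, 6]
step 2: w=[0.2892, 0.1775, 0.1775, 0.1775, 0.1775, 0.0002, 0.0002, 0.0002, 0.0002, 0.0000]  mean=-0.8032  Neff=4.7680  idx=[0, 0, 0, 1, 1, 2, 2, 3, 4, 4]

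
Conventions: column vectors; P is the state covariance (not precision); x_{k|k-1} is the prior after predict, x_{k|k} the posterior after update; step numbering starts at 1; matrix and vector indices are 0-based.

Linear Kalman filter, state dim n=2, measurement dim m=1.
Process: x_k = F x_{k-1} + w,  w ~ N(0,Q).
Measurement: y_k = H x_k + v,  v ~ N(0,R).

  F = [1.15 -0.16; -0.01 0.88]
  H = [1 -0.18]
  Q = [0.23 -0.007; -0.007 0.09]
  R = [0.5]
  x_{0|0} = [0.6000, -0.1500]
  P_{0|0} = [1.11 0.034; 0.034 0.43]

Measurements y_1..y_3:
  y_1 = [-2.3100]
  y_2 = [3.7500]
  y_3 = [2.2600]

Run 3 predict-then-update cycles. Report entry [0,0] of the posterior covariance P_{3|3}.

step 1: x^-=[0.7140, -0.1380]  P^-=[1.6965 -0.0458; -0.0458 0.4225]  S=[2.2267]  K=[0.7656; -0.0547]  nu=[-3.0488]  x^+=[-1.6202, 0.0289]  P^+=[0.3913 0.0475; 0.0475 0.4158]
step 2: x^-=[-1.8678, 0.0416]  P^-=[0.7407 -0.0219; -0.0219 0.4112]  S=[1.2619]  K=[0.5901; -0.0760]  nu=[5.6253]  x^+=[1.4517, -0.3861]  P^+=[0.3013 0.0347; 0.0347 0.4039]
step 3: x^-=[1.7312, -0.3542]  P^-=[0.6260 -0.0322; -0.0322 0.4022]  S=[1.1507]  K=[0.5491; -0.0909]  nu=[0.4650]  x^+=[1.9866, -0.3965]  P^+=[0.2791 0.0252; 0.0252 0.3927]

P_post[0,0] = 0.2791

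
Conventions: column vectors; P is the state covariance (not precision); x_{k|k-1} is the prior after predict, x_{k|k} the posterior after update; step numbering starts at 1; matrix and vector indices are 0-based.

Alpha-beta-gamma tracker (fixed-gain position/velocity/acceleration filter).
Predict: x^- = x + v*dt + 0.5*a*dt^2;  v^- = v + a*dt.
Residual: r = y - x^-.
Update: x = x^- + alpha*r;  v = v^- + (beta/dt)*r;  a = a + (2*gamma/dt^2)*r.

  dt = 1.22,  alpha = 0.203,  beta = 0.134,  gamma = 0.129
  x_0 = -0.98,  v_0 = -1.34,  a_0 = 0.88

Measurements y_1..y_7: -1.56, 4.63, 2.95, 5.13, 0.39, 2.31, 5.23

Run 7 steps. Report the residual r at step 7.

step 1: x_pred=-1.9599  r=0.3999  x^+=-1.8787  v^+=-0.2225  a^+=0.9493
step 2: x_pred=-1.4437  r=6.0737  x^+=-0.2107  v^+=1.6028  a^+=2.0021
step 3: x_pred=3.2347  r=-0.2847  x^+=3.1769  v^+=4.0141  a^+=1.9528
step 4: x_pred=9.5274  r=-4.3974  x^+=8.6347  v^+=5.9135  a^+=1.1905
step 5: x_pred=16.7352  r=-16.3452  x^+=13.4172  v^+=5.5707  a^+=-1.6428
step 6: x_pred=18.9908  r=-16.6808  x^+=15.6046  v^+=1.7344  a^+=-4.5342
step 7: x_pred=14.3462  r=-9.1162  x^+=12.4956  v^+=-4.7987  a^+=-6.1144

resid = -9.1162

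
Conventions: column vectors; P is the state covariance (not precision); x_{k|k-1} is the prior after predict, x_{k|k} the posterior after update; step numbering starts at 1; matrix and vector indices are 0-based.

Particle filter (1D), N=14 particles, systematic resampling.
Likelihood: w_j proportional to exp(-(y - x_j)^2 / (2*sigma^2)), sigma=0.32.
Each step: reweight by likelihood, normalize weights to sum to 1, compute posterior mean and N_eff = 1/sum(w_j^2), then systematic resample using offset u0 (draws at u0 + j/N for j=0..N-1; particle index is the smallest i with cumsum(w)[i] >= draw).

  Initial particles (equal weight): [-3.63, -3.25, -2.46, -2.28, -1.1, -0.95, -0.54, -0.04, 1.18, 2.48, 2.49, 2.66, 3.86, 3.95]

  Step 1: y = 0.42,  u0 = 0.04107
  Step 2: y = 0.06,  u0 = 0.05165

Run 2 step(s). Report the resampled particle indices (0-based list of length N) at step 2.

resampled_idx = [0, 1, 2, 3, 4, 4, 5, 6, 7, 8, 9, 10, 10, 11]

step 1: w=[0.0000, 0.0000, 0.0000, 0.0000, 0.0000, 0.0002, 0.0260, 0.8340, 0.1397, 0.0000, 0.0000, 0.0000, 0.0000, 0.0000]  mean=0.1171  Neff=1.3970  idx=[7, 7, 7, 7, 7, 7, 7, 7, 7, 7, 7, 7, 8, 8]
step 2: w=[0.0833, 0.0833, 0.0833, 0.0833, 0.0833, 0.0833, 0.0833, 0.0833, 0.0833, 0.0833, 0.0833, 0.0833, 0.0002, 0.0002]  mean=-0.0395  Neff=12.0092  idx=[0, 1, 2, 3, 4, 4, 5, 6, 7, 8, 9, 10, 10, 11]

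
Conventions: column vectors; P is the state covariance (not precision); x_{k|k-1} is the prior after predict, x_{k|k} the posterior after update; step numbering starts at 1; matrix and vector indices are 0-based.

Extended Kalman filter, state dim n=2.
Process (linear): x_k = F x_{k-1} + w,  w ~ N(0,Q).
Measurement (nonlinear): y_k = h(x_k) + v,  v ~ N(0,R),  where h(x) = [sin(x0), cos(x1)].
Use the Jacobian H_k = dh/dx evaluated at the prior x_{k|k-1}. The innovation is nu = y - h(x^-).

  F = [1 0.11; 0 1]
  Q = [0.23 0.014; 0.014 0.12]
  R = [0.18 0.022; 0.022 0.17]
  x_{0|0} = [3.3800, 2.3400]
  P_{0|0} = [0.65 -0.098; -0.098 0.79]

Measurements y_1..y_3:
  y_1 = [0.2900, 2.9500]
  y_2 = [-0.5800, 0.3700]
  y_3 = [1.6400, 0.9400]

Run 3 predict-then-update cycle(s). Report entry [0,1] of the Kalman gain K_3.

step 1: x^-=[3.6374, 2.3400]  P^-=[0.8680 0.0029; 0.0029 0.9100]  H_jac=[-0.8796 0.0000; 0.0000 -0.7185]  S=[0.8515 0.0238; 0.0238 0.6397]  K=[-0.8974 0.0302; 0.0256 -1.0229]  nu=[0.7657, 3.6456]  x^+=[3.0602, -1.3696]  P^+=[0.1829 0.0203; 0.0203 0.2413]
step 2: x^-=[2.9096, -1.3696]  P^-=[0.4203 0.0609; 0.0609 0.3613]  H_jac=[-0.9732 0.0000; 0.0000 0.9798]  S=[0.5781 -0.0361; -0.0361 0.5168]  K=[-0.7034 0.0663; -0.0600 0.6807]  nu=[-0.8100, 0.1701]  x^+=[3.4906, -1.2051]  P^+=[0.1286 -0.0043; -0.0043 0.1168]
step 3: x^-=[3.3580, -1.2051]  P^-=[0.3591 0.0226; 0.0226 0.2368]  H_jac=[-0.9767 0.0000; 0.0000 0.9339]  S=[0.5225 0.0014; 0.0014 0.3765]  K=[-0.6713 0.0585; -0.0438 0.5874]  nu=[1.8548, 0.5824]  x^+=[2.1469, -0.9442]  P^+=[0.1224 -0.0052; -0.0052 0.1059]

K[0,1] = 0.0585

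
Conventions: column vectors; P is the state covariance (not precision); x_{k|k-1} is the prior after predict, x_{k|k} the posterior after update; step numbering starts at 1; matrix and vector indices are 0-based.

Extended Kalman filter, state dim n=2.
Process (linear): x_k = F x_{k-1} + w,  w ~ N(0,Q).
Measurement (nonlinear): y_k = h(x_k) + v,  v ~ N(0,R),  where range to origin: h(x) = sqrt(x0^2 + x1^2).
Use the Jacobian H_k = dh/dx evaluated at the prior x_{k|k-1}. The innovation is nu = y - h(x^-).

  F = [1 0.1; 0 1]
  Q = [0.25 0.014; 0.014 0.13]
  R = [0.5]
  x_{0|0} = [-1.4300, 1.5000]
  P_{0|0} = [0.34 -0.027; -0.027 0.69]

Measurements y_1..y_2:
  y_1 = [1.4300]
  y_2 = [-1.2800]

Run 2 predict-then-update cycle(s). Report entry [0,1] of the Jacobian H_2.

H_jac[0,1] = 0.7756

step 1: x^-=[-1.2800, 1.5000]  P^-=[0.5915 0.0560; 0.0560 0.8200]  H_jac=[-0.6491 0.7607]  S=[1.1684]  K=[-0.2922; 0.5027]  nu=[-0.5419]  x^+=[-1.1217, 1.2276]  P^+=[0.4918 0.2276; 0.2276 0.5247]
step 2: x^-=[-0.9989, 1.2276]  P^-=[0.7925 0.2941; 0.2941 0.6547]  H_jac=[-0.6312 0.7756]  S=[0.9217]  K=[-0.2953; 0.3496]  nu=[-2.8626]  x^+=[-0.1537, 0.2269]  P^+=[0.7122 0.3892; 0.3892 0.5421]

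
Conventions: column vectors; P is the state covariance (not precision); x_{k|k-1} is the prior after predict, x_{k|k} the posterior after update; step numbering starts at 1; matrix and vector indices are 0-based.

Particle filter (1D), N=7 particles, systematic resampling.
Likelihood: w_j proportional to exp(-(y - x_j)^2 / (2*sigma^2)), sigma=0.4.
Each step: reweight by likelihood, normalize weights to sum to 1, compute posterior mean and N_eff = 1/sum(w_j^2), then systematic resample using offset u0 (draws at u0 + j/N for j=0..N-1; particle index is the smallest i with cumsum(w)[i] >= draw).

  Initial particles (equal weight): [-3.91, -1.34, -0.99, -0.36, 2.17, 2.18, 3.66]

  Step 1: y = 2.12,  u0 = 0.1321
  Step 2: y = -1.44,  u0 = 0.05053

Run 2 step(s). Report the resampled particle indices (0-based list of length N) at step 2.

resampled_idx = [0, 1, 2, 2, 4, 5, 6]

step 1: w=[0.0000, 0.0000, 0.0000, 0.0000, 0.5007, 0.4990, 0.0003]  mean=2.1754  Neff=2.0012  idx=[4, 4, 4, 5, 5, 5, 5]
step 2: w=[0.1615, 0.1615, 0.1615, 0.1289, 0.1289, 0.1289, 0.1289]  mean=2.1752  Neff=6.9115  idx=[0, 1, 2, 2, 4, 5, 6]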